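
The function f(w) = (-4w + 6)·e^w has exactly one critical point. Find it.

1/2

f'(w) = (-4)·e^w + (-4w + 6)·1·e^w = (-4w + 2)·e^w. Since e^w > 0, the only critical point is w = 1/2.
f''(1/2) has the same sign as -4 < 0, so this is a local maximum.
f(1/2) = (4)·e^(1/2) ≈ 6.5949.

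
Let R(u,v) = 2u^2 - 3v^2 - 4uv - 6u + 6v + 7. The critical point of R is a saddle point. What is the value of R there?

5/2

∂R/∂u = 4u - 4v - 6 = 0 and ∂R/∂v = -4u - 6v + 6 = 0, so (u, v) = (3/2, 0).
The Hessian has R_{uu} = 4, R_{vv} = -6, R_{uv} = -4, giving D = -40 < 0, so the point is a saddle point.
R(3/2, 0) = 5/2.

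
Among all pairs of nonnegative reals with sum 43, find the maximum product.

1849/4

With x + y = 43, the product is P(x) = x(43 − x).
P'(x) = 43 − 2x = 0 gives x = 43/2; P'' = −2 < 0, so this is the maximum.
P = 43/2·43/2 = 1849/4.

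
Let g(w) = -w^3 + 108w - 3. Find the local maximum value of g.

g'(w) = -3w^2 + 108. Setting g'(w) = 0 gives w ∈ {-6, 6}.
Since g''(w) = -6w, we get g''(-6) = 36 > 0 ⇒ local minimum; g''(6) = -36 < 0 ⇒ local maximum.
Thus g has its local maximum at w = 6, with value 429.

429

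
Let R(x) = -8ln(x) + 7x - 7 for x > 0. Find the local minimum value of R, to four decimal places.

-0.0683

R'(x) = -8/x + 7 = 0 gives x = 8/7.
R''(x) = 8/x², which is positive for x > 0, so this is a local minimum.
R(8/7) = -8·ln(8/7) + 8 - 7 ≈ -0.0683.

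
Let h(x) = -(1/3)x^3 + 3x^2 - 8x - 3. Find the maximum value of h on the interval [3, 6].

The derivative is -x^2 + 6x - 8, whose only zero in [3, 6] is x = 4.
Evaluating at the critical points and endpoints: h(3) = -9,  h(4) = -25/3,  h(6) = -15.
The maximum over the interval is -25/3, attained at x = 4.

-25/3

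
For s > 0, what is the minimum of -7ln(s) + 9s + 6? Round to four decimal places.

14.7592

P'(s) = -7/s + 9 = 0 gives s = 7/9.
P''(s) = 7/s², which is positive for s > 0, so this is a local minimum.
P(7/9) = -7·ln(7/9) + 7 + 6 ≈ 14.7592.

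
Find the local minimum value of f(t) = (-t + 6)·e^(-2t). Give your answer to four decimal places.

-0.0000

Differentiating with the product rule gives f'(t) = (2t - 13)·e^(-2t). Since e^(-2t) > 0, the only critical point is t = 13/2.
f''(13/2) has the same sign as 2 > 0, so this is a local minimum.
f(13/2) = (-1/2)·e^(-13) ≈ -0.0000.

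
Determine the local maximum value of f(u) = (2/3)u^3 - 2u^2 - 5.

-5

f'(u) = 2u^2 - 4u. Setting f'(u) = 0 gives u ∈ {0, 2}.
f''(u) = 4u - 4. f''(0) = -4 < 0 ⇒ local maximum; f''(2) = 4 > 0 ⇒ local minimum.
The local maximum is f(0) = -5.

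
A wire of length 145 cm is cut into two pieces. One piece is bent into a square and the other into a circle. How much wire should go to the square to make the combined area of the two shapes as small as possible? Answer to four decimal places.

Let x be the length used for the square. Square side x/4; circle radius (145−x)/(2π).
A(x) = (x/4)² + π·((145−x)/(2π))² = x²/16 + (145−x)²/(4π) for 0 ≤ x ≤ 145. A'(x) = x/8 − (145−x)/(2π) = 0 gives x = 4·145/(π+4) ≈ 81.2144.
A'' = 1/8 + 1/(2π) > 0, so this gives the minimum combined area; x ≈ 81.2144 cm to the square.

81.2144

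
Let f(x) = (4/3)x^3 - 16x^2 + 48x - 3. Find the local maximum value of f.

f'(x) = 4x^2 - 32x + 48. Setting f'(x) = 0 gives x ∈ {2, 6}.
f''(x) = 8x - 32. f''(2) = -16 < 0 ⇒ local maximum; f''(6) = 16 > 0 ⇒ local minimum.
Thus f has its local maximum at x = 2, with value 119/3.

119/3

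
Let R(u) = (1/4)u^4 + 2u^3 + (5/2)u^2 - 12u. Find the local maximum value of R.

99/4

R'(u) = u^3 + 6u^2 + 5u - 12. Setting R'(u) = 0 gives u ∈ {-4, -3, 1}.
Second-derivative test with R''(u) = 3u^2 + 12u + 5: R''(-4) = 5 > 0 ⇒ local minimum; R''(-3) = -4 < 0 ⇒ local maximum; R''(1) = 20 > 0 ⇒ local minimum.
The local maximum is R(-3) = 99/4.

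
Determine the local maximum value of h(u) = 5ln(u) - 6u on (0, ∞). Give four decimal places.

h'(u) = 5/u − 6 = 0 gives u = 5/6.
h''(u) = -5/u², which is negative for u > 0, so this is a local maximum.
h(5/6) = 5·ln(5/6) - 5 ≈ -5.9116.

-5.9116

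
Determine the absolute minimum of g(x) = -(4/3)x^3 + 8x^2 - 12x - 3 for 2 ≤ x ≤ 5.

-89/3

g'(x) = -4x^2 + 16x - 12, whose only zero in [2, 5] is x = 3.
Compare values at every candidate in [2, 5]: g(2) = -17/3,  g(3) = -3,  g(5) = -89/3.
The minimum over the interval is -89/3, attained at x = 5.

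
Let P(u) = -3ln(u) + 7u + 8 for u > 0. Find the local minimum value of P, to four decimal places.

P'(u) = -3/u + 7 = 0 gives u = 3/7.
P''(u) = 3/u², which is positive for u > 0, so this is a local minimum.
P(3/7) = -3·ln(3/7) + 3 + 8 ≈ 13.5419.

13.5419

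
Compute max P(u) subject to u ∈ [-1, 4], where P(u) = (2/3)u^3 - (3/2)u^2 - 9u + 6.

Differentiating, P'(u) = 2u^2 - 3u - 9; whose only zero in [-1, 4] is u = 3.
Candidates: P(-1) = 77/6, P(3) = -33/2, P(4) = -34/3.
Hence the absolute maximum is 77/6 at u = -1.

77/6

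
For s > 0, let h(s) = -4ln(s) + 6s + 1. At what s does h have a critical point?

2/3

h'(s) = -4/s + 6 = 0 gives s = 2/3.
h''(s) = 4/s², which is positive for s > 0, so this is a local minimum.
h(2/3) = -4·ln(2/3) + 4 + 1 ≈ 6.6219.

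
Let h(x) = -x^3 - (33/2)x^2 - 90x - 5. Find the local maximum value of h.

Critical points: h'(x) = -3x^2 - 33x - 90 vanishes at x = -6, -5.
h''(x) = -6x - 33. h''(-6) = 3 > 0 ⇒ local minimum; h''(-5) = -3 < 0 ⇒ local maximum.
So the local maximum value is h(-5) = 315/2.

315/2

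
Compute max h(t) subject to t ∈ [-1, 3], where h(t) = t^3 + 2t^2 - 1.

44

Differentiating, h'(t) = 3t^2 + 4t; whose only zero in [-1, 3] is t = 0.
Evaluating at the critical points and endpoints: h(-1) = 0; h(0) = -1; h(3) = 44.
So the maximum is h(3) = 44.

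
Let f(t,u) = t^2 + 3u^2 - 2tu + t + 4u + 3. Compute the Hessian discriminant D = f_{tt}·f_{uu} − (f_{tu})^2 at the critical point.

∂f/∂t = 2t - 2u + 1 = 0 and ∂f/∂u = -2t + 6u + 4 = 0, so (t, u) = (-7/4, -5/4).
The Hessian has f_{tt} = 2, f_{uu} = 6, f_{tu} = -2, giving D = 8 > 0 with f_{tt} > 0, so the point is a local minimum.
D = (2)·(6) − (-2)^2 = 8.

8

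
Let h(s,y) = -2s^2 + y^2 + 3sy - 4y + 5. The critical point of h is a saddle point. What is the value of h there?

∂h/∂s = -4s + 3y = 0 and ∂h/∂y = 3s + 2y - 4 = 0, so (s, y) = (12/17, 16/17).
The Hessian has h_{ss} = -4, h_{yy} = 2, h_{sy} = 3, giving D = -17 < 0, so the point is a saddle point.
h(12/17, 16/17) = 53/17.

53/17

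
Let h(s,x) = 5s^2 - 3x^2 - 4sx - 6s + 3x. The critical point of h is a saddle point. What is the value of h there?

∂h/∂s = 10s - 4x - 6 = 0 and ∂h/∂x = -4s - 6x + 3 = 0, so (s, x) = (12/19, 3/38).
The Hessian has h_{ss} = 10, h_{xx} = -6, h_{sx} = -4, giving D = -76 < 0, so the point is a saddle point.
h(12/19, 3/38) = -135/76.

-135/76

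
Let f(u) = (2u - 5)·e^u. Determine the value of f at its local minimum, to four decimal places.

Differentiating with the product rule gives f'(u) = (2u - 3)·e^u. Since e^u > 0, the only critical point is u = 3/2.
f''(3/2) has the same sign as 2 > 0, so this is a local minimum.
f(3/2) = (-2)·e^(3/2) ≈ -8.9634.

-8.9634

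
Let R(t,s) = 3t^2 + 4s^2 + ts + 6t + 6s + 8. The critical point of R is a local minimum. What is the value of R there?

160/47

∂R/∂t = 6t + s + 6 = 0 and ∂R/∂s = t + 8s + 6 = 0, so (t, s) = (-42/47, -30/47).
The Hessian has R_{tt} = 6, R_{ss} = 8, R_{ts} = 1, giving D = 47 > 0 with R_{tt} > 0, so the point is a local minimum.
R(-42/47, -30/47) = 160/47.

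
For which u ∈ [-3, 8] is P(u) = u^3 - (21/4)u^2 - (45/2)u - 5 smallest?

5

Differentiating, P'(u) = 3u^2 - (21/2)u - 45/2; which vanishes at u = -3/2 and u = 5.
Evaluating at the critical points and endpoints: P(-3) = -47/4, P(-3/2) = 217/16, P(5) = -495/4, P(8) = -9.
So the minimum is P(5) = -495/4.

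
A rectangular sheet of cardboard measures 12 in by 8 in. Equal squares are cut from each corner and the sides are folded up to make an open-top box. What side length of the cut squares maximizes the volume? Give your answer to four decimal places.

With cut size x, the volume is V(x) = x(12 − 2x)(8 − 2x) for 0 < x < 4.
V'(x) = 12x^2 − 80x + 96. Setting V'(x) = 0 gives x ≈ 1.5695 (the root in (0, 4)).
V''(x) = 24x − 80 is negative there, so this is the maximum; V ≈ 67.6036.

1.5695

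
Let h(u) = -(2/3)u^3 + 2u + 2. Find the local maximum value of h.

h'(u) = -2u^2 + 2 = 0 at u = -1, 1.
Second-derivative test with h''(u) = -4u: h''(-1) = 4 > 0 ⇒ local minimum; h''(1) = -4 < 0 ⇒ local maximum.
So the local maximum value is h(1) = 10/3.

10/3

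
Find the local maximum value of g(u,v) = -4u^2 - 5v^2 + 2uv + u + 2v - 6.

-431/76

∂g/∂u = -8u + 2v + 1 = 0 and ∂g/∂v = 2u - 10v + 2 = 0, so (u, v) = (7/38, 9/38).
The Hessian has g_{uu} = -8, g_{vv} = -10, g_{uv} = 2, giving D = 76 > 0 with g_{uu} < 0, so the point is a local maximum.
g(7/38, 9/38) = -431/76.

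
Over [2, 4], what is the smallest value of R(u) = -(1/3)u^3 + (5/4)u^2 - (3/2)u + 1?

Differentiating, R'(u) = -u^2 + (5/2)u - 3/2; which has no zeros in [2, 4].
Evaluating at the critical points and endpoints: R(2) = 1/3; R(4) = -19/3.
So the minimum is R(4) = -19/3.

-19/3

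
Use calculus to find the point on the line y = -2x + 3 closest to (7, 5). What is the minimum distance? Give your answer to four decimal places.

Minimize D(x)^2 = (x - 7)^2 + (-2x - 2)^2.
d/dx[D^2] = 2(x - 7) + 2·(-2)·(-2x - 2) = 0 ⇒ x = 3/5.
Then y = 9/5 and the distance is √(256/5) ≈ 7.1554.

7.1554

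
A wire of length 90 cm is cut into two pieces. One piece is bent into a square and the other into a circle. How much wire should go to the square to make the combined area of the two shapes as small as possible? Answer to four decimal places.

Let x be the length used for the square. Square side x/4; circle radius (90−x)/(2π).
A(x) = (x/4)² + π·((90−x)/(2π))² = x²/16 + (90−x)²/(4π) for 0 ≤ x ≤ 90. A'(x) = x/8 − (90−x)/(2π) = 0 gives x = 4·90/(π+4) ≈ 50.4089.
A'' = 1/8 + 1/(2π) > 0, so this gives the minimum combined area; x ≈ 50.4089 cm to the square.

50.4089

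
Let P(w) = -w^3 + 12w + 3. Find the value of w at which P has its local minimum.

-2

Critical points: P'(w) = -3w^2 + 12 vanishes at w = -2, 2.
P''(w) = -6w. P''(-2) = 12 > 0 ⇒ local minimum; P''(2) = -12 < 0 ⇒ local maximum.
The local minimum is P(-2) = -13.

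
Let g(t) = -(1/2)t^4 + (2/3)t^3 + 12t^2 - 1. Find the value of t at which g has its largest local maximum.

4

Critical points: g'(t) = -2t^3 + 2t^2 + 24t vanishes at t = -3, 0, 4.
Since g''(t) = -6t^2 + 4t + 24, we get g''(-3) = -42 < 0 ⇒ local maximum; g''(0) = 24 > 0 ⇒ local minimum; g''(4) = -56 < 0 ⇒ local maximum.
The largest local maximum is g(4) = 317/3.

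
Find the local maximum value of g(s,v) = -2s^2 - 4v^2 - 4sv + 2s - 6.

-5

∂g/∂s = -4s - 4v + 2 = 0 and ∂g/∂v = -4s - 8v = 0, so (s, v) = (1, -1/2).
The Hessian has g_{ss} = -4, g_{vv} = -8, g_{sv} = -4, giving D = 16 > 0 with g_{ss} < 0, so the point is a local maximum.
g(1, -1/2) = -5.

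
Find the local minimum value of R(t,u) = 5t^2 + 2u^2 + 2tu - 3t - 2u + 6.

∂R/∂t = 10t + 2u - 3 = 0 and ∂R/∂u = 2t + 4u - 2 = 0, so (t, u) = (2/9, 7/18).
The Hessian has R_{tt} = 10, R_{uu} = 4, R_{tu} = 2, giving D = 36 > 0 with R_{tt} > 0, so the point is a local minimum.
R(2/9, 7/18) = 95/18.

95/18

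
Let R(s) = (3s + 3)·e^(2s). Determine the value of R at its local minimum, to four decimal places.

-0.0747

R'(s) = 3·e^(2s) + (3s + 3)·2·e^(2s) = (6s + 9)·e^(2s). Since e^(2s) > 0, the only critical point is s = -3/2.
R''(-3/2) has the same sign as 6 > 0, so this is a local minimum.
R(-3/2) = (-3/2)·e^(-3) ≈ -0.0747.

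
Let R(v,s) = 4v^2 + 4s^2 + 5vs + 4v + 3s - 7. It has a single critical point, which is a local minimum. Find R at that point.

∂R/∂v = 8v + 5s + 4 = 0 and ∂R/∂s = 5v + 8s + 3 = 0, so (v, s) = (-17/39, -4/39).
The Hessian has R_{vv} = 8, R_{ss} = 8, R_{vs} = 5, giving D = 39 > 0 with R_{vv} > 0, so the point is a local minimum.
R(-17/39, -4/39) = -313/39.

-313/39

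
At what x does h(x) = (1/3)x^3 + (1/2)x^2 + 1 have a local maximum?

h'(x) = x^2 + x = 0 at x = -1, 0.
h''(x) = 2x + 1. h''(-1) = -1 < 0 ⇒ local maximum; h''(0) = 1 > 0 ⇒ local minimum.
Thus h has its local maximum at x = -1, with value 7/6.

-1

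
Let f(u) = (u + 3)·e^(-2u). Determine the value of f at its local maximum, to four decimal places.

74.2066

f'(u) = 1·e^(-2u) + (u + 3)·(-2)·e^(-2u) = (-2u - 5)·e^(-2u). Since e^(-2u) > 0, the only critical point is u = -5/2.
f''(-5/2) has the same sign as -2 < 0, so this is a local maximum.
f(-5/2) = (1/2)·e^(5) ≈ 74.2066.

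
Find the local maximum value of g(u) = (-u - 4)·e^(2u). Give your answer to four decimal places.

0.0001

Differentiating with the product rule gives g'(u) = (-2u - 9)·e^(2u). Since e^(2u) > 0, the only critical point is u = -9/2.
g''(-9/2) has the same sign as -2 < 0, so this is a local maximum.
g(-9/2) = (1/2)·e^(-9) ≈ 0.0001.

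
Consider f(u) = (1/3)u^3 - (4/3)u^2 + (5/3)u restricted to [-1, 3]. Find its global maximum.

Differentiating, f'(u) = u^2 - (8/3)u + 5/3; which vanishes at u = 1 and u = 5/3.
Candidates: f(-1) = -10/3, f(1) = 2/3, f(5/3) = 50/81, f(3) = 2.
Hence the absolute maximum is 2 at u = 3.

2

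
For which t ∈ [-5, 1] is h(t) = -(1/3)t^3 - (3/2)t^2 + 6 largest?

-5

The derivative is -t^2 - 3t, which vanishes at t = -3 and t = 0.
Evaluating at the critical points and endpoints: h(-5) = 61/6,  h(-3) = 3/2,  h(0) = 6,  h(1) = 25/6.
The maximum over the interval is 61/6, attained at t = -5.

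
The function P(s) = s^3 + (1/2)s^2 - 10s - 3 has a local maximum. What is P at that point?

Critical points: P'(s) = 3s^2 + s - 10 vanishes at s = -2, 5/3.
P''(s) = 6s + 1. P''(-2) = -11 < 0 ⇒ local maximum; P''(5/3) = 11 > 0 ⇒ local minimum.
The local maximum is P(-2) = 11.

11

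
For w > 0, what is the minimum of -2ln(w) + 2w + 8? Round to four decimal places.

h'(w) = -2/w + 2 = 0 gives w = 1.
h''(w) = 2/w², which is positive for w > 0, so this is a local minimum.
h(1) = -2·ln(1) + 2 + 8 ≈ 10.0000.

10.0000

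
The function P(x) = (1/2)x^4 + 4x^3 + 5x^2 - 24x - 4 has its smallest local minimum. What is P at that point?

Critical points: P'(x) = 2x^3 + 12x^2 + 10x - 24 vanishes at x = -4, -3, 1.
P''(x) = 6x^2 + 24x + 10. P''(-4) = 10 > 0 ⇒ local minimum; P''(-3) = -8 < 0 ⇒ local maximum; P''(1) = 40 > 0 ⇒ local minimum.
Thus P has its smallest local minimum at x = 1, with value -37/2.

-37/2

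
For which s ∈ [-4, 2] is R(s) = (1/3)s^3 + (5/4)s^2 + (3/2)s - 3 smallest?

Differentiating, R'(s) = s^2 + (5/2)s + 3/2; which vanishes at s = -3/2 and s = -1.
Compare values at every candidate in [-4, 2]: R(-4) = -31/3, R(-3/2) = -57/16, R(-1) = -43/12, R(2) = 23/3.
The minimum over the interval is -31/3, attained at s = -4.

-4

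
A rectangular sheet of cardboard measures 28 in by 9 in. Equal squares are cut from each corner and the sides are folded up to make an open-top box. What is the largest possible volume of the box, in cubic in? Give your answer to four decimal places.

240.0803

With cut size x, the volume is V(x) = x(28 − 2x)(9 − 2x) for 0 < x < 4.5.
V'(x) = 12x^2 − 148x + 252. Setting V'(x) = 0 gives x ≈ 2.0402 (the root in (0, 4.5)).
V''(x) = 24x − 148 is negative there, so this is the maximum; V ≈ 240.0803.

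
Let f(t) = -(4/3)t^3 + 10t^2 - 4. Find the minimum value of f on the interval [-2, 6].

Differentiating, f'(t) = -4t^2 + 20t; which vanishes at t = 0 and t = 5.
Compare values at every candidate in [-2, 6]: f(-2) = 140/3, f(0) = -4, f(5) = 238/3, f(6) = 68.
The minimum over the interval is -4, attained at t = 0.

-4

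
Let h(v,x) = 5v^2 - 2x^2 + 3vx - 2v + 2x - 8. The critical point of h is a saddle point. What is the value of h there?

-368/49

∂h/∂v = 10v + 3x - 2 = 0 and ∂h/∂x = 3v - 4x + 2 = 0, so (v, x) = (2/49, 26/49).
The Hessian has h_{vv} = 10, h_{xx} = -4, h_{vx} = 3, giving D = -49 < 0, so the point is a saddle point.
h(2/49, 26/49) = -368/49.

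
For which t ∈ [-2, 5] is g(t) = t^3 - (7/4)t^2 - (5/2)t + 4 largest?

The derivative is 3t^2 - (7/2)t - 5/2, which vanishes at t = -1/2 and t = 5/3.
Compare values at every candidate in [-2, 5]: g(-2) = -6; g(-1/2) = 75/16; g(5/3) = -43/108; g(5) = 291/4.
Hence the absolute maximum is 291/4 at t = 5.

5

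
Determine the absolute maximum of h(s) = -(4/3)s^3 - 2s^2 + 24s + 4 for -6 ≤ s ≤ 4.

76

Differentiating, h'(s) = -4s^2 - 4s + 24; which vanishes at s = -3 and s = 2.
Evaluating at the critical points and endpoints: h(-6) = 76, h(-3) = -50, h(2) = 100/3, h(4) = -52/3.
So the maximum is h(-6) = 76.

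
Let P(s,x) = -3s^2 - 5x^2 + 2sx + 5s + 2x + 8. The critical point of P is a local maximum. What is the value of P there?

∂P/∂s = -6s + 2x + 5 = 0 and ∂P/∂x = 2s - 10x + 2 = 0, so (s, x) = (27/28, 11/28).
The Hessian has P_{ss} = -6, P_{xx} = -10, P_{sx} = 2, giving D = 56 > 0 with P_{ss} < 0, so the point is a local maximum.
P(27/28, 11/28) = 605/56.

605/56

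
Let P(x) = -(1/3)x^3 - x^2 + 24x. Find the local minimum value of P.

P'(x) = -x^2 - 2x + 24 = 0 at x = -6, 4.
P''(x) = -2x - 2. P''(-6) = 10 > 0 ⇒ local minimum; P''(4) = -10 < 0 ⇒ local maximum.
Thus P has its local minimum at x = -6, with value -108.

-108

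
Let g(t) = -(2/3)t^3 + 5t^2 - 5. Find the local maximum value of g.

110/3

Critical points: g'(t) = -2t^2 + 10t vanishes at t = 0, 5.
Since g''(t) = -4t + 10, we get g''(0) = 10 > 0 ⇒ local minimum; g''(5) = -10 < 0 ⇒ local maximum.
Thus g has its local maximum at t = 5, with value 110/3.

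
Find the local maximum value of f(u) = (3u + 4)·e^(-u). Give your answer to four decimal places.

f'(u) = 3·e^(-u) + (3u + 4)·(-1)·e^(-u) = (-3u - 1)·e^(-u). Since e^(-u) > 0, the only critical point is u = -1/3.
f''(-1/3) has the same sign as -3 < 0, so this is a local maximum.
f(-1/3) = (3)·e^(1/3) ≈ 4.1868.

4.1868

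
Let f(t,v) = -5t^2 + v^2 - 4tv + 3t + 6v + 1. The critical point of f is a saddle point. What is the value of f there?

∂f/∂t = -10t - 4v + 3 = 0 and ∂f/∂v = -4t + 2v + 6 = 0, so (t, v) = (5/6, -4/3).
The Hessian has f_{tt} = -10, f_{vv} = 2, f_{tv} = -4, giving D = -36 < 0, so the point is a saddle point.
f(5/6, -4/3) = -7/4.

-7/4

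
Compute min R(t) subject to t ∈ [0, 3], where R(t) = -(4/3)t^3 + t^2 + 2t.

The derivative is -4t^2 + 2t + 2, whose only zero in [0, 3] is t = 1.
Compare values at every candidate in [0, 3]: R(0) = 0, R(1) = 5/3, R(3) = -21.
Hence the absolute minimum is -21 at t = 3.

-21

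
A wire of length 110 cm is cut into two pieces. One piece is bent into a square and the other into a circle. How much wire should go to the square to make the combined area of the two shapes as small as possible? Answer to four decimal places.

61.6109

Let x be the length used for the square. Square side x/4; circle radius (110−x)/(2π).
A(x) = (x/4)² + π·((110−x)/(2π))² = x²/16 + (110−x)²/(4π) for 0 ≤ x ≤ 110. A'(x) = x/8 − (110−x)/(2π) = 0 gives x = 4·110/(π+4) ≈ 61.6109.
A'' = 1/8 + 1/(2π) > 0, so this gives the minimum combined area; x ≈ 61.6109 cm to the square.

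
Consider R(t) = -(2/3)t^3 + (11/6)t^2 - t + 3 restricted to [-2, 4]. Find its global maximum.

53/3

Differentiating, R'(t) = -2t^2 + (11/3)t - 1; which vanishes at t = 1/3 and t = 3/2.
Compare values at every candidate in [-2, 4]: R(-2) = 53/3,  R(1/3) = 461/162,  R(3/2) = 27/8,  R(4) = -43/3.
The maximum over the interval is 53/3, attained at t = -2.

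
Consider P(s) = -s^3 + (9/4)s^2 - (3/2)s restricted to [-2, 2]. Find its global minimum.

-2

P'(s) = -3s^2 + (9/2)s - 3/2, which vanishes at s = 1/2 and s = 1.
Evaluating at the critical points and endpoints: P(-2) = 20; P(1/2) = -5/16; P(1) = -1/4; P(2) = -2.
So the minimum is P(2) = -2.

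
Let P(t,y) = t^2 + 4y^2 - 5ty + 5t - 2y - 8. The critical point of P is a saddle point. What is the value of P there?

∂P/∂t = 2t - 5y + 5 = 0 and ∂P/∂y = -5t + 8y - 2 = 0, so (t, y) = (10/3, 7/3).
The Hessian has P_{tt} = 2, P_{yy} = 8, P_{ty} = -5, giving D = -9 < 0, so the point is a saddle point.
P(10/3, 7/3) = -2.

-2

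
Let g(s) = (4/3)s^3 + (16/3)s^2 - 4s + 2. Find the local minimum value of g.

Critical points: g'(s) = 4s^2 + (32/3)s - 4 vanishes at s = -3, 1/3.
Since g''(s) = 8s + 32/3, we get g''(-3) = -40/3 < 0 ⇒ local maximum; g''(1/3) = 40/3 > 0 ⇒ local minimum.
So the local minimum value is g(1/3) = 106/81.

106/81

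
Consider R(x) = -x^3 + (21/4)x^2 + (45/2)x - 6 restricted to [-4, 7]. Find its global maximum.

451/4

The derivative is -3x^2 + (21/2)x + 45/2, which vanishes at x = -3/2 and x = 5.
Compare values at every candidate in [-4, 7]: R(-4) = 52; R(-3/2) = -393/16; R(5) = 451/4; R(7) = 263/4.
So the maximum is R(5) = 451/4.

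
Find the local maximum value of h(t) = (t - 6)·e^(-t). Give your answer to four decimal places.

h'(t) = 1·e^(-t) + (t - 6)·(-1)·e^(-t) = (-t + 7)·e^(-t). Since e^(-t) > 0, the only critical point is t = 7.
h''(7) has the same sign as -1 < 0, so this is a local maximum.
h(7) = (1)·e^(-7) ≈ 0.0009.

0.0009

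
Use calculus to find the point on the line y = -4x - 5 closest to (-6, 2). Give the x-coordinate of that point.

Minimize D(x)^2 = (x + 6)^2 + (-4x - 7)^2.
d/dx[D^2] = 2(x + 6) + 2·(-4)·(-4x - 7) = 0 ⇒ x = -2.
Then y = 3 and the distance is √(17) ≈ 4.1231.

-2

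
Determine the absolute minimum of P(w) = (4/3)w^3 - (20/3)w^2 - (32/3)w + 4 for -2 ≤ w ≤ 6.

The derivative is 4w^2 - (40/3)w - 32/3, which vanishes at w = -2/3 and w = 4.
Candidates: P(-2) = -12; P(-2/3) = 628/81; P(4) = -60; P(6) = -12.
Hence the absolute minimum is -60 at w = 4.

-60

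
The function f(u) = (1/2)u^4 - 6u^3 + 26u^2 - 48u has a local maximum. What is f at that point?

Critical points: f'(u) = 2u^3 - 18u^2 + 52u - 48 vanishes at u = 2, 3, 4.
Second-derivative test with f''(u) = 6u^2 - 36u + 52: f''(2) = 4 > 0 ⇒ local minimum; f''(3) = -2 < 0 ⇒ local maximum; f''(4) = 4 > 0 ⇒ local minimum.
The local maximum is f(3) = -63/2.

-63/2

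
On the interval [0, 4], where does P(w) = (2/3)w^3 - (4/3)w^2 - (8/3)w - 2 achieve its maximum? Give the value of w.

Differentiating, P'(w) = 2w^2 - (8/3)w - 8/3; whose only zero in [0, 4] is w = 2.
Compare values at every candidate in [0, 4]: P(0) = -2,  P(2) = -22/3,  P(4) = 26/3.
Hence the absolute maximum is 26/3 at w = 4.

4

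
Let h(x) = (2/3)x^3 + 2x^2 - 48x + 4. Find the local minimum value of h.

-340/3

h'(x) = 2x^2 + 4x - 48 = 0 at x = -6, 4.
Since h''(x) = 4x + 4, we get h''(-6) = -20 < 0 ⇒ local maximum; h''(4) = 20 > 0 ⇒ local minimum.
So the local minimum value is h(4) = -340/3.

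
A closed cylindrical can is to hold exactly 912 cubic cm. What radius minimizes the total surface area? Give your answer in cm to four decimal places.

With radius r and height h, πr²h = 912 so h = 912/(πr²), and S(r) = 2πr² + 2πrh = 2πr² + 2·912/r.
S'(r) = 4πr − 2·912/r² = 0 ⇒ r³ = 912/(2π), so r ≈ 5.2554 and h = 2r ≈ 10.5108.
S''(r) = 4π + 4·912/r³ > 0, so this is the minimum; S ≈ 520.6083.

5.2554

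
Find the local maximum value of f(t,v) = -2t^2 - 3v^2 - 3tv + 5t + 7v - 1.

53/15

∂f/∂t = -4t - 3v + 5 = 0 and ∂f/∂v = -3t - 6v + 7 = 0, so (t, v) = (3/5, 13/15).
The Hessian has f_{tt} = -4, f_{vv} = -6, f_{tv} = -3, giving D = 15 > 0 with f_{tt} < 0, so the point is a local maximum.
f(3/5, 13/15) = 53/15.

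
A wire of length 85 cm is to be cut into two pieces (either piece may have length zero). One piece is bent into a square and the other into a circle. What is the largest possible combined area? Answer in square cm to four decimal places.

Let x be the length used for the square. Square side x/4; circle radius (85−x)/(2π).
A(x) = (x/4)² + π·((85−x)/(2π))² = x²/16 + (85−x)²/(4π) for 0 ≤ x ≤ 85. A'(x) = x/8 − (85−x)/(2π) = 0 gives x = 4·85/(π+4) ≈ 47.6084.
A'' > 0, so the interior critical point is a minimum; the maximum is at an endpoint. A(0) = 574.9472 and A(85) = 451.5625, so the largest area is 574.9472.

574.9472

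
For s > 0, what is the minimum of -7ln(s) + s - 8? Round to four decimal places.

-14.6214

P'(s) = -7/s + 1 = 0 gives s = 7.
P''(s) = 7/s², which is positive for s > 0, so this is a local minimum.
P(7) = -7·ln(7) + 7 - 8 ≈ -14.6214.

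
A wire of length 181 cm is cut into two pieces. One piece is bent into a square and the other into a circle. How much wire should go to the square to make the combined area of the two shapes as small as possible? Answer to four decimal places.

101.3779

Let x be the length used for the square. Square side x/4; circle radius (181−x)/(2π).
A(x) = (x/4)² + π·((181−x)/(2π))² = x²/16 + (181−x)²/(4π) for 0 ≤ x ≤ 181. A'(x) = x/8 − (181−x)/(2π) = 0 gives x = 4·181/(π+4) ≈ 101.3779.
A'' = 1/8 + 1/(2π) > 0, so this gives the minimum combined area; x ≈ 101.3779 cm to the square.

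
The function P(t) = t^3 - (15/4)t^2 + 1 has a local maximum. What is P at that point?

1

Critical points: P'(t) = 3t^2 - (15/2)t vanishes at t = 0, 5/2.
P''(t) = 6t - 15/2. P''(0) = -15/2 < 0 ⇒ local maximum; P''(5/2) = 15/2 > 0 ⇒ local minimum.
So the local maximum value is P(0) = 1.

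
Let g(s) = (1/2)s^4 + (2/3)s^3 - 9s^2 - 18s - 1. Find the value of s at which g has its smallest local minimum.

g'(s) = 2s^3 + 2s^2 - 18s - 18. Setting g'(s) = 0 gives s ∈ {-3, -1, 3}.
Since g''(s) = 6s^2 + 4s - 18, we get g''(-3) = 24 > 0 ⇒ local minimum; g''(-1) = -16 < 0 ⇒ local maximum; g''(3) = 48 > 0 ⇒ local minimum.
So the smallest local minimum value is g(3) = -155/2.

3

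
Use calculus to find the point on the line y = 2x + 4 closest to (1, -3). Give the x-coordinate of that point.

-13/5

Minimize D(x)^2 = (x - 1)^2 + (2x + 7)^2.
d/dx[D^2] = 2(x - 1) + 2·2·(2x + 7) = 0 ⇒ x = -13/5.
Then y = -6/5 and the distance is √(81/5) ≈ 4.0249.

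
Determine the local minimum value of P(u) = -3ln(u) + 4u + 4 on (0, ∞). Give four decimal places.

7.8630

P'(u) = -3/u + 4 = 0 gives u = 3/4.
P''(u) = 3/u², which is positive for u > 0, so this is a local minimum.
P(3/4) = -3·ln(3/4) + 3 + 4 ≈ 7.8630.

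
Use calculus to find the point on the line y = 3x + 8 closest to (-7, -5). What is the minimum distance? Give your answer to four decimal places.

Minimize D(x)^2 = (x + 7)^2 + (3x + 13)^2.
d/dx[D^2] = 2(x + 7) + 2·3·(3x + 13) = 0 ⇒ x = -23/5.
Then y = -29/5 and the distance is √(32/5) ≈ 2.5298.

2.5298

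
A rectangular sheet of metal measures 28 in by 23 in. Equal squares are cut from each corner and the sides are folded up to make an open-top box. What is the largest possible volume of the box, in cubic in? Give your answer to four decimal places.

1201.8781

With cut size x, the volume is V(x) = x(28 − 2x)(23 − 2x) for 0 < x < 11.5.
V'(x) = 12x^2 − 204x + 644. Setting V'(x) = 0 gives x ≈ 4.1892 (the root in (0, 11.5)).
V''(x) = 24x − 204 is negative there, so this is the maximum; V ≈ 1201.8781.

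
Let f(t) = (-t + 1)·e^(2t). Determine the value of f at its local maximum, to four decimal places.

Differentiating with the product rule gives f'(t) = (-2t + 1)·e^(2t). Since e^(2t) > 0, the only critical point is t = 1/2.
f''(1/2) has the same sign as -2 < 0, so this is a local maximum.
f(1/2) = (1/2)·e^(1) ≈ 1.3591.

1.3591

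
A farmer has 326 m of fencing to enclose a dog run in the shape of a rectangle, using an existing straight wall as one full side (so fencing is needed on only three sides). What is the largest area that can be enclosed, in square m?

Let the sides perpendicular to the wall have length x and the parallel side y, so 2x + y = 326 and the area is A = xy = x(326 − 2x).
A'(x) = 326 − 4x = 0 gives x = 163/2, and A''(x) = −4 < 0 confirms a maximum.
Then y = 326 − 2·163/2 = 163 and A = 26569/2.

26569/2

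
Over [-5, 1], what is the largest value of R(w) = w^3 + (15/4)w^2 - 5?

R'(w) = 3w^2 + (15/2)w, which vanishes at w = -5/2 and w = 0.
Evaluating at the critical points and endpoints: R(-5) = -145/4, R(-5/2) = 45/16, R(0) = -5, R(1) = -1/4.
Hence the absolute maximum is 45/16 at w = -5/2.

45/16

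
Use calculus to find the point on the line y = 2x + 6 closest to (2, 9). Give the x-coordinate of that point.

8/5

Minimize D(x)^2 = (x - 2)^2 + (2x - 3)^2.
d/dx[D^2] = 2(x - 2) + 2·2·(2x - 3) = 0 ⇒ x = 8/5.
Then y = 46/5 and the distance is √(1/5) ≈ 0.4472.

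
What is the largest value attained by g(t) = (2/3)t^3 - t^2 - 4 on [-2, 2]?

The derivative is 2t^2 - 2t, which vanishes at t = 0 and t = 1.
Evaluating at the critical points and endpoints: g(-2) = -40/3,  g(0) = -4,  g(1) = -13/3,  g(2) = -8/3.
Hence the absolute maximum is -8/3 at t = 2.

-8/3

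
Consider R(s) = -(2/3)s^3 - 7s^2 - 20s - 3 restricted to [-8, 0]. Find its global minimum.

R'(s) = -2s^2 - 14s - 20, which vanishes at s = -5 and s = -2.
Candidates: R(-8) = 151/3; R(-5) = 16/3; R(-2) = 43/3; R(0) = -3.
Hence the absolute minimum is -3 at s = 0.

-3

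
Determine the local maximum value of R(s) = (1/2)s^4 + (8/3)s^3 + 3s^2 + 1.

R'(s) = 2s^3 + 8s^2 + 6s. Setting R'(s) = 0 gives s ∈ {-3, -1, 0}.
Since R''(s) = 6s^2 + 16s + 6, we get R''(-3) = 12 > 0 ⇒ local minimum; R''(-1) = -4 < 0 ⇒ local maximum; R''(0) = 6 > 0 ⇒ local minimum.
Thus R has its local maximum at s = -1, with value 11/6.

11/6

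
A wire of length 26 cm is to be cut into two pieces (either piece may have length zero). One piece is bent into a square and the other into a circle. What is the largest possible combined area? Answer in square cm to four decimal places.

53.7944

Let x be the length used for the square. Square side x/4; circle radius (26−x)/(2π).
A(x) = (x/4)² + π·((26−x)/(2π))² = x²/16 + (26−x)²/(4π) for 0 ≤ x ≤ 26. A'(x) = x/8 − (26−x)/(2π) = 0 gives x = 4·26/(π+4) ≈ 14.5626.
A'' > 0, so the interior critical point is a minimum; the maximum is at an endpoint. A(0) = 53.7944 and A(26) = 42.2500, so the largest area is 53.7944.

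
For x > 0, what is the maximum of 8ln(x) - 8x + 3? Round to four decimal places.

-5.0000

f'(x) = 8/x − 8 = 0 gives x = 1.
f''(x) = -8/x², which is negative for x > 0, so this is a local maximum.
f(1) = 8·ln(1) - 8 + 3 ≈ -5.0000.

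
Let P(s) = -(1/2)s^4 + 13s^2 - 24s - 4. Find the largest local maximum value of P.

172

P'(s) = -2s^3 + 26s - 24. Setting P'(s) = 0 gives s ∈ {-4, 1, 3}.
P''(s) = -6s^2 + 26. P''(-4) = -70 < 0 ⇒ local maximum; P''(1) = 20 > 0 ⇒ local minimum; P''(3) = -28 < 0 ⇒ local maximum.
The largest local maximum is P(-4) = 172.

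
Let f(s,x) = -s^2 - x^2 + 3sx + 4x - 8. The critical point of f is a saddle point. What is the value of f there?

∂f/∂s = -2s + 3x = 0 and ∂f/∂x = 3s - 2x + 4 = 0, so (s, x) = (-12/5, -8/5).
The Hessian has f_{ss} = -2, f_{xx} = -2, f_{sx} = 3, giving D = -5 < 0, so the point is a saddle point.
f(-12/5, -8/5) = -56/5.

-56/5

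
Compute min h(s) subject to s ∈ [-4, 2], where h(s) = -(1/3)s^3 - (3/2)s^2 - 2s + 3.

Differentiating, h'(s) = -s^2 - 3s - 2; which vanishes at s = -2 and s = -1.
Evaluating at the critical points and endpoints: h(-4) = 25/3,  h(-2) = 11/3,  h(-1) = 23/6,  h(2) = -29/3.
So the minimum is h(2) = -29/3.

-29/3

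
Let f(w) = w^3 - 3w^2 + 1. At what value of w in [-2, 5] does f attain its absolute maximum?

5

f'(w) = 3w^2 - 6w, which vanishes at w = 0 and w = 2.
Compare values at every candidate in [-2, 5]: f(-2) = -19,  f(0) = 1,  f(2) = -3,  f(5) = 51.
The maximum over the interval is 51, attained at w = 5.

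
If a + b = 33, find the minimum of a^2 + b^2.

With a + b = 33, a^2 + b^2 = a^2 + (33 − a)^2.
The derivative 2a − 2(33 − a) = 4a − 66 vanishes at a = 33/2; second derivative 4 > 0, a minimum.
The minimum is 2·(33/2)^2 = 1089/2.

1089/2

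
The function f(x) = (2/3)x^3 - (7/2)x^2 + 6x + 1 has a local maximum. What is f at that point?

35/8

f'(x) = 2x^2 - 7x + 6 = 0 at x = 3/2, 2.
Second-derivative test with f''(x) = 4x - 7: f''(3/2) = -1 < 0 ⇒ local maximum; f''(2) = 1 > 0 ⇒ local minimum.
The local maximum is f(3/2) = 35/8.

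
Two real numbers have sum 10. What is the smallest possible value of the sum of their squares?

50

With a + b = 10, a^2 + b^2 = a^2 + (10 − a)^2.
The derivative 2a − 2(10 − a) = 4a − 20 vanishes at a = 5; second derivative 4 > 0, a minimum.
The minimum is 2·(5)^2 = 50.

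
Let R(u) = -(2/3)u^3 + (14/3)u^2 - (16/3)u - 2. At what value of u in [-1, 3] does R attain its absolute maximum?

-1

R'(u) = -2u^2 + (28/3)u - 16/3, whose only zero in [-1, 3] is u = 2/3.
Evaluating at the critical points and endpoints: R(-1) = 26/3,  R(2/3) = -298/81,  R(3) = 6.
So the maximum is R(-1) = 26/3.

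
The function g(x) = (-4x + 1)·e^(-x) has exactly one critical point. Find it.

5/4

g'(x) = (-4)·e^(-x) + (-4x + 1)·(-1)·e^(-x) = (4x - 5)·e^(-x). Since e^(-x) > 0, the only critical point is x = 5/4.
g''(5/4) has the same sign as 4 > 0, so this is a local minimum.
g(5/4) = (-4)·e^(-5/4) ≈ -1.1460.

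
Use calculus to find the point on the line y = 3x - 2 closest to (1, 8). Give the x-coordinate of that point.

Minimize D(x)^2 = (x - 1)^2 + (3x - 10)^2.
d/dx[D^2] = 2(x - 1) + 2·3·(3x - 10) = 0 ⇒ x = 31/10.
Then y = 73/10 and the distance is √(49/10) ≈ 2.2136.

31/10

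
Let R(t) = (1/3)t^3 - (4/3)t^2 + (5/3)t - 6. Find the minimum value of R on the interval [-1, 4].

-28/3

The derivative is t^2 - (8/3)t + 5/3, which vanishes at t = 1 and t = 5/3.
Compare values at every candidate in [-1, 4]: R(-1) = -28/3; R(1) = -16/3; R(5/3) = -436/81; R(4) = 2/3.
The minimum over the interval is -28/3, attained at t = -1.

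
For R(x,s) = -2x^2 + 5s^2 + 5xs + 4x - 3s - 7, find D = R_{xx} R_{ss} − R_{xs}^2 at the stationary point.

∂R/∂x = -4x + 5s + 4 = 0 and ∂R/∂s = 5x + 10s - 3 = 0, so (x, s) = (11/13, -8/65).
The Hessian has R_{xx} = -4, R_{ss} = 10, R_{xs} = 5, giving D = -65 < 0, so the point is a saddle point.
D = (-4)·(10) − (5)^2 = -65.

-65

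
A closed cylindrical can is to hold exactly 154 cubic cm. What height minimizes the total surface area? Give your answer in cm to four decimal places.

5.8096

With radius r and height h, πr²h = 154 so h = 154/(πr²), and S(r) = 2πr² + 2πrh = 2πr² + 2·154/r.
S'(r) = 4πr − 2·154/r² = 0 ⇒ r³ = 154/(2π), so r ≈ 2.9048 and h = 2r ≈ 5.8096.
S''(r) = 4π + 4·154/r³ > 0, so this is the minimum; S ≈ 159.0481.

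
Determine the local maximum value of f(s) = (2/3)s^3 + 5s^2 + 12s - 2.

f'(s) = 2s^2 + 10s + 12. Setting f'(s) = 0 gives s ∈ {-3, -2}.
Since f''(s) = 4s + 10, we get f''(-3) = -2 < 0 ⇒ local maximum; f''(-2) = 2 > 0 ⇒ local minimum.
Thus f has its local maximum at s = -3, with value -11.

-11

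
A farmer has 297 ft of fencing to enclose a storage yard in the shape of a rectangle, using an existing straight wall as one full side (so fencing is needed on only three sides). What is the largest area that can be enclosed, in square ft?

88209/8

Let the sides perpendicular to the wall have length x and the parallel side y, so 2x + y = 297 and the area is A = xy = x(297 − 2x).
A'(x) = 297 − 4x = 0 gives x = 297/4, and A''(x) = −4 < 0 confirms a maximum.
Then y = 297 − 2·297/4 = 297/2 and A = 88209/8.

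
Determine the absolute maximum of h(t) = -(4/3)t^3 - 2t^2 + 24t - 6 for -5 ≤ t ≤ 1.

h'(t) = -4t^2 - 4t + 24, whose only zero in [-5, 1] is t = -3.
Evaluating at the critical points and endpoints: h(-5) = -28/3,  h(-3) = -60,  h(1) = 44/3.
The maximum over the interval is 44/3, attained at t = 1.

44/3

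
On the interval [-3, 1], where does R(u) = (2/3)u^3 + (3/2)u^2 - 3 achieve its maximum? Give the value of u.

Differentiating, R'(u) = 2u^2 + 3u; which vanishes at u = -3/2 and u = 0.
Evaluating at the critical points and endpoints: R(-3) = -15/2; R(-3/2) = -15/8; R(0) = -3; R(1) = -5/6.
So the maximum is R(1) = -5/6.

1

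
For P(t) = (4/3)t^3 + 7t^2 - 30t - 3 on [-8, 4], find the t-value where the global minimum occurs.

The derivative is 4t^2 + 14t - 30, which vanishes at t = -5 and t = 3/2.
Compare values at every candidate in [-8, 4]: P(-8) = 7/3,  P(-5) = 466/3,  P(3/2) = -111/4,  P(4) = 223/3.
Hence the absolute minimum is -111/4 at t = 3/2.

3/2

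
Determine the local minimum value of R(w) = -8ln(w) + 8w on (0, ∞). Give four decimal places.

8.0000

R'(w) = -8/w + 8 = 0 gives w = 1.
R''(w) = 8/w², which is positive for w > 0, so this is a local minimum.
R(1) = -8·ln(1) + 8 ≈ 8.0000.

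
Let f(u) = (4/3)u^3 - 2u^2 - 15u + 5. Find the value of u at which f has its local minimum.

f'(u) = 4u^2 - 4u - 15 = 0 at u = -3/2, 5/2.
Second-derivative test with f''(u) = 8u - 4: f''(-3/2) = -16 < 0 ⇒ local maximum; f''(5/2) = 16 > 0 ⇒ local minimum.
The local minimum is f(5/2) = -145/6.

5/2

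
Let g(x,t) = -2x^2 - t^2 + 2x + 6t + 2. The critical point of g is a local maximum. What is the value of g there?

∂g/∂x = -4x + 2 = 0 and ∂g/∂t = -2t + 6 = 0, so (x, t) = (1/2, 3).
The Hessian has g_{xx} = -4, g_{tt} = -2, g_{xt} = 0, giving D = 8 > 0 with g_{xx} < 0, so the point is a local maximum.
g(1/2, 3) = 23/2.

23/2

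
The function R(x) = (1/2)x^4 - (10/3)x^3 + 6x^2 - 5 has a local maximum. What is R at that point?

1/3

R'(x) = 2x^3 - 10x^2 + 12x = 0 at x = 0, 2, 3.
R''(x) = 6x^2 - 20x + 12. R''(0) = 12 > 0 ⇒ local minimum; R''(2) = -4 < 0 ⇒ local maximum; R''(3) = 6 > 0 ⇒ local minimum.
The local maximum is R(2) = 1/3.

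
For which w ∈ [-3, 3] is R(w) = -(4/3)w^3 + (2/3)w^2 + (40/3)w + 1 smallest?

-5/3

R'(w) = -4w^2 + (4/3)w + 40/3, which vanishes at w = -5/3 and w = 2.
Compare values at every candidate in [-3, 3]: R(-3) = 3, R(-5/3) = -1069/81, R(2) = 59/3, R(3) = 11.
So the minimum is R(-5/3) = -1069/81.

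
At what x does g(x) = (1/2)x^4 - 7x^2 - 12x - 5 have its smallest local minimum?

g'(x) = 2x^3 - 14x - 12. Setting g'(x) = 0 gives x ∈ {-2, -1, 3}.
g''(x) = 6x^2 - 14. g''(-2) = 10 > 0 ⇒ local minimum; g''(-1) = -8 < 0 ⇒ local maximum; g''(3) = 40 > 0 ⇒ local minimum.
So the smallest local minimum value is g(3) = -127/2.

3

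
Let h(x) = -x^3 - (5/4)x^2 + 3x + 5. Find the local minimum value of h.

Critical points: h'(x) = -3x^2 - (5/2)x + 3 vanishes at x = -3/2, 2/3.
h''(x) = -6x - 5/2. h''(-3/2) = 13/2 > 0 ⇒ local minimum; h''(2/3) = -13/2 < 0 ⇒ local maximum.
So the local minimum value is h(-3/2) = 17/16.

17/16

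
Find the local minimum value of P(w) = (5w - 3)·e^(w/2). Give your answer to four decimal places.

-4.9659

Differentiating with the product rule gives P'(w) = ((5/2)w + 7/2)·e^(w/2). Since e^(w/2) > 0, the only critical point is w = -7/5.
P''(-7/5) has the same sign as 5/2 > 0, so this is a local minimum.
P(-7/5) = (-10)·e^(-7/10) ≈ -4.9659.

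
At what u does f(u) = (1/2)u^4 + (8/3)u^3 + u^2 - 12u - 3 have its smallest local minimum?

f'(u) = 2u^3 + 8u^2 + 2u - 12. Setting f'(u) = 0 gives u ∈ {-3, -2, 1}.
Second-derivative test with f''(u) = 6u^2 + 16u + 2: f''(-3) = 8 > 0 ⇒ local minimum; f''(-2) = -6 < 0 ⇒ local maximum; f''(1) = 24 > 0 ⇒ local minimum.
So the smallest local minimum value is f(1) = -65/6.

1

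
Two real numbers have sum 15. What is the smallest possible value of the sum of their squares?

225/2

With a + b = 15, a^2 + b^2 = a^2 + (15 − a)^2.
The derivative 2a − 2(15 − a) = 4a − 30 vanishes at a = 15/2; second derivative 4 > 0, a minimum.
The minimum is 2·(15/2)^2 = 225/2.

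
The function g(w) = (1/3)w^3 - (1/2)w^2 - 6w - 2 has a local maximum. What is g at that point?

g'(w) = w^2 - w - 6. Setting g'(w) = 0 gives w ∈ {-2, 3}.
Second-derivative test with g''(w) = 2w - 1: g''(-2) = -5 < 0 ⇒ local maximum; g''(3) = 5 > 0 ⇒ local minimum.
The local maximum is g(-2) = 16/3.

16/3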